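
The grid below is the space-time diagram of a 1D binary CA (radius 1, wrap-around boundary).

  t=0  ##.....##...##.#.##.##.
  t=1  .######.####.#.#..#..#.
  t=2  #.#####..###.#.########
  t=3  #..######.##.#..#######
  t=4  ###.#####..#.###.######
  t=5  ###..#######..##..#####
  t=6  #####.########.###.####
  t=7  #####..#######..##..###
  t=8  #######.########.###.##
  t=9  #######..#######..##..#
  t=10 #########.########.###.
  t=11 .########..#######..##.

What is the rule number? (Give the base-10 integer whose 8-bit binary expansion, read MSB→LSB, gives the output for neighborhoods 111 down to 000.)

  ###|#  b7=1 t=1,i=2
  ##.|#  b6=1 t=0,i=1
  #.#|.  b5=0 t=0,i=14
  #..|#  b4=1 t=0,i=2
  .##|.  b3=0 t=0,i=0
  .#.|#  b2=1 t=0,i=15
  ..#|#  b1=1 t=0,i=6
  ...|#  b0=1 t=0,i=3
  bits 11010111 = 215

215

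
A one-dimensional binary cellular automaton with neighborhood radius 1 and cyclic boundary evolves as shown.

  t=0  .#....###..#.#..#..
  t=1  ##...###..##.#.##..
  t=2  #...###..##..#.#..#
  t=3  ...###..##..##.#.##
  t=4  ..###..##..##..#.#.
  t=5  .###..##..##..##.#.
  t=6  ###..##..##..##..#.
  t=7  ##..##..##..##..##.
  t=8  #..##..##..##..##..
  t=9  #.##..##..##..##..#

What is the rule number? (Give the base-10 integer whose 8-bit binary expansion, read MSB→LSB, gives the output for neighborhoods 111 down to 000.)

142

  [7] ### => #  t=0,i=7
  [6] ##. => .  t=0,i=8
  [5] #.# => .  t=0,i=12
  [4] #.. => .  t=0,i=2
  [3] .## => #  t=0,i=6
  [2] .#. => #  t=0,i=1
  [1] ..# => #  t=0,i=0
  [0] ... => .  t=0,i=3
  bits 10001110 = 142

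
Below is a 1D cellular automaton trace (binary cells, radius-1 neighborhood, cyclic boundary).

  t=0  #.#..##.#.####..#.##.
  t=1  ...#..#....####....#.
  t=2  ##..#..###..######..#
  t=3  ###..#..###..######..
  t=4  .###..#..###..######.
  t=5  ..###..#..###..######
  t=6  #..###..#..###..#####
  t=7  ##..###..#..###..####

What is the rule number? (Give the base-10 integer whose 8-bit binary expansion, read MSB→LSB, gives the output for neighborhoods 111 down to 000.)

  nb ###: next=#  (t=0,i=11, bit7=1)
  nb ##.: next=#  (t=0,i=6, bit6=1)
  nb #.#: next=.  (t=0,i=1, bit5=0)
  nb #..: next=#  (t=0,i=3, bit4=1)
  nb .##: next=.  (t=0,i=5, bit3=0)
  nb .#.: next=.  (t=0,i=0, bit2=0)
  nb ..#: next=.  (t=0,i=4, bit1=0)
  nb ...: next=#  (t=1,i=0, bit0=1)
  bits 11010001 = 209

209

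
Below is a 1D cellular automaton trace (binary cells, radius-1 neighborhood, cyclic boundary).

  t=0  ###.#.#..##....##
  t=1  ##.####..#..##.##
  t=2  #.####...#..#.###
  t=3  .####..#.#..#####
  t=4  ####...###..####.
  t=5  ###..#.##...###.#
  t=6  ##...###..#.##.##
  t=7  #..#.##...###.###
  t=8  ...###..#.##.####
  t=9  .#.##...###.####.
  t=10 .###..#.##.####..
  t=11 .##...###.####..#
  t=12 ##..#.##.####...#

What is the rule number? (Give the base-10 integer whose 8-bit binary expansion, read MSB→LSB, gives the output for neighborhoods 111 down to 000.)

173

  ### -> #   bit 7 = 1  t=0,i=0
  ##. -> .   bit 6 = 0  t=0,i=2
  #.# -> #   bit 5 = 1  t=0,i=3
  #.. -> .   bit 4 = 0  t=0,i=7
  .## -> #   bit 3 = 1  t=0,i=9
  .#. -> #   bit 2 = 1  t=0,i=4
  ..# -> .   bit 1 = 0  t=0,i=8
  ... -> #   bit 0 = 1  t=0,i=12
  bits 10101101 = 173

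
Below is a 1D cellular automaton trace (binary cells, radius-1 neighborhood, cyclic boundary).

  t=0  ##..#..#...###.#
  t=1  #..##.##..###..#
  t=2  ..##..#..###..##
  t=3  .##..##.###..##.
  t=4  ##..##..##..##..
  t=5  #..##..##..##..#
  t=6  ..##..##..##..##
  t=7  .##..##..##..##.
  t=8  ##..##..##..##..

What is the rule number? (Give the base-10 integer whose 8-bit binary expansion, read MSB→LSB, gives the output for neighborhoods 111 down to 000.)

  ###|#  b7=1 t=0,i=0
  ##.|.  b6=0 t=0,i=1
  #.#|.  b5=0 t=0,i=14
  #..|.  b4=0 t=0,i=2
  .##|#  b3=1 t=0,i=11
  .#.|#  b2=1 t=0,i=4
  ..#|#  b1=1 t=0,i=3
  ...|.  b0=0 t=0,i=9
  bits 10001110 = 142

142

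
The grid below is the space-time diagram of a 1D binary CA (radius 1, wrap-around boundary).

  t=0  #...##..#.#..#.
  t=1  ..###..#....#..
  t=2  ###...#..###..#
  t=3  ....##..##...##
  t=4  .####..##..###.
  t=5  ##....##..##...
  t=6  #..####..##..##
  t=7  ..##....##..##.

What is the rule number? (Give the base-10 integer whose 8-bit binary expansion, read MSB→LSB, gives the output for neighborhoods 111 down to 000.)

11

  [7] ### => .  t=1,i=3
  [6] ##. => .  t=0,i=5
  [5] #.# => .  t=0,i=9
  [4] #.. => .  t=0,i=1
  [3] .## => #  t=0,i=4
  [2] .#. => .  t=0,i=0
  [1] ..# => #  t=0,i=3
  [0] ... => #  t=0,i=2
  bits 00001011 = 11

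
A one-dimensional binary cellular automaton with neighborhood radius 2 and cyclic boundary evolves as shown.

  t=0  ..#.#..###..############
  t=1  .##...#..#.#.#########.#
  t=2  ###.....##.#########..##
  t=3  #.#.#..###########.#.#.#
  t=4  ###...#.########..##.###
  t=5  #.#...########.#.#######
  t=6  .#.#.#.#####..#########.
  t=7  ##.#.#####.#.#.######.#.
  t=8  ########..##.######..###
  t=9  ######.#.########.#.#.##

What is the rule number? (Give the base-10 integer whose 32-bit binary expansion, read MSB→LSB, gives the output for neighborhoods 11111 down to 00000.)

2632825192

  #####|#  b31=1 t=0,i=14
  ####.|.  b30=0 t=0,i=22
  ###.#|.  b29=0 t=1,i=21
  ###..|#  b28=1 t=0,i=9
  ##.##|#  b27=1 t=2,i=10
  ##.#.|#  b26=1 t=1,i=22
  ##..#|.  b25=0 t=0,i=0
  ##...|.  b24=0 t=1,i=3
  #.###|#  b23=1 t=1,i=13
  #.##.|#  b22=1 t=1,i=1
  #.#.#|#  b21=1 t=1,i=11
  #.#..|.  b20=0 t=0,i=4
  #..##|#  b19=1 t=0,i=6
  #..#.|#  b18=1 t=0,i=1
  #...#|.  b17=0 t=1,i=4
  #....|#  b16=1 t=2,i=4
  .####|#  b15=1 t=0,i=13
  .###.|.  b14=0 t=0,i=8
  .##.#|#  b13=1 t=2,i=9
  .##..|#  b12=1 t=1,i=2
  .#.##|#  b11=1 t=1,i=0
  .#.#.|.  b10=0 t=0,i=3
  .#..#|.  b9=0 t=0,i=5
  .#...|#  b8=1 t=5,i=3
  ..###|.  b7=0 t=0,i=7
  ..##.|#  b6=1 t=2,i=8
  ..#.#|#  b5=1 t=0,i=2
  ..#..|.  b4=0 t=1,i=6
  ...##|#  b3=1 t=2,i=7
  ...#.|.  b2=0 t=1,i=5
  ....#|.  b1=0 t=2,i=6
  .....|.  b0=0 t=2,i=5
  bits 10011100111011011011100101101000 = 2632825192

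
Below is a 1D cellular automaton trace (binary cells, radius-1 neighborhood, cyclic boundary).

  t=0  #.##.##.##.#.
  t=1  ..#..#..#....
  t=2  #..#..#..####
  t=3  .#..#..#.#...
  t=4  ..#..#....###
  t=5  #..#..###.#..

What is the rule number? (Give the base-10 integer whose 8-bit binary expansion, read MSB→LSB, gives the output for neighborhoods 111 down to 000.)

  ###|.  b7=0 t=2,i=10
  ##.|.  b6=0 t=0,i=3
  #.#|.  b5=0 t=0,i=1
  #..|#  b4=1 t=1,i=3
  .##|#  b3=1 t=0,i=2
  .#.|.  b2=0 t=0,i=0
  ..#|.  b1=0 t=1,i=1
  ...|#  b0=1 t=1,i=0
  bits 00011001 = 25

25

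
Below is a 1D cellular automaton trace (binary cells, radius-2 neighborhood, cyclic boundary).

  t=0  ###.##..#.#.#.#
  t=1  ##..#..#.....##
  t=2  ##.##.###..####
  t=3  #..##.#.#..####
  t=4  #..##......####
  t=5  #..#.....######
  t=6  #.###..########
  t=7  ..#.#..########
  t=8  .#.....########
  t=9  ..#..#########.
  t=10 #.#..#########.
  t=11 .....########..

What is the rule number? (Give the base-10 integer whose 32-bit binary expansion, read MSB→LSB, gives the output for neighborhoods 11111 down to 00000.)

3502680538

  nb #####: next=#  (t=2,i=13, bit31=1)
  nb ####.: next=#  (t=0,i=1, bit30=1)
  nb ###.#: next=.  (t=0,i=2, bit29=0)
  nb ###..: next=#  (t=1,i=1, bit28=1)
  nb ##.##: next=.  (t=0,i=3, bit27=0)
  nb ##.#.: next=.  (t=3,i=5, bit26=0)
  nb ##..#: next=.  (t=0,i=6, bit25=0)
  nb ##...: next=.  (t=4,i=5, bit24=0)
  nb #.###: next=#  (t=0,i=14, bit23=1)
  nb #.##.: next=#  (t=0,i=4, bit22=1)
  nb #.#.#: next=.  (t=0,i=10, bit21=0)
  nb #.#..: next=.  (t=3,i=8, bit20=0)
  nb #..##: next=.  (t=2,i=10, bit19=0)
  nb #..#.: next=#  (t=0,i=7, bit18=1)
  nb #...#: next=#  (t=9,i=0, bit17=1)
  nb #....: next=.  (t=1,i=9, bit16=0)
  nb .####: next=#  (t=0,i=0, bit15=1)
  nb .###.: next=.  (t=2,i=7, bit14=0)
  nb .##.#: next=#  (t=2,i=4, bit13=1)
  nb .##..: next=.  (t=0,i=5, bit12=0)
  nb .#.##: next=#  (t=0,i=13, bit11=1)
  nb .#.#.: next=.  (t=0,i=9, bit10=0)
  nb .#..#: next=.  (t=1,i=5, bit9=0)
  nb .#...: next=#  (t=1,i=8, bit8=1)
  nb ..###: next=#  (t=1,i=13, bit7=1)
  nb ..##.: next=#  (t=3,i=3, bit6=1)
  nb ..#.#: next=.  (t=0,i=8, bit5=0)
  nb ..#..: next=#  (t=1,i=4, bit4=1)
  nb ...##: next=#  (t=1,i=12, bit3=1)
  nb ...#.: next=.  (t=9,i=1, bit2=0)
  nb ....#: next=#  (t=1,i=11, bit1=1)
  nb .....: next=.  (t=1,i=10, bit0=0)
  bits 11010000110001101010100111011010 = 3502680538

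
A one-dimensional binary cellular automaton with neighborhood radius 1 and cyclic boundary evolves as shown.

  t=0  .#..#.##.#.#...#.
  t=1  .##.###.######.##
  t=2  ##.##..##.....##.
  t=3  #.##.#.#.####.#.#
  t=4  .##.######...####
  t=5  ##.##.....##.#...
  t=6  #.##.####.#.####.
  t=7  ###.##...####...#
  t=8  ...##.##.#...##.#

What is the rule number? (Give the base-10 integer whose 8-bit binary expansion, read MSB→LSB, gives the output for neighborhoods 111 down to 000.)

61

  ###|.  b7=0 t=1,i=5
  ##.|.  b6=0 t=0,i=7
  #.#|#  b5=1 t=0,i=5
  #..|#  b4=1 t=0,i=2
  .##|#  b3=1 t=0,i=6
  .#.|#  b2=1 t=0,i=1
  ..#|.  b1=0 t=0,i=0
  ...|#  b0=1 t=0,i=13
  bits 00111101 = 61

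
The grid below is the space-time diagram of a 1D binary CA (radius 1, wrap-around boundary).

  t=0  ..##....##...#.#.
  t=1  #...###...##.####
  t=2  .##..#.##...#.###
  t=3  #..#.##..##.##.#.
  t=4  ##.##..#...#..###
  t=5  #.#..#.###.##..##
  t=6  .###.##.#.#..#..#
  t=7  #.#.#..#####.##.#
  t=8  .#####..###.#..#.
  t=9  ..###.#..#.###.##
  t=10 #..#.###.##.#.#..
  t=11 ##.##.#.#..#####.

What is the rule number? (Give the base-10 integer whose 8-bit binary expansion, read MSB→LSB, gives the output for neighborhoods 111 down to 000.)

  ### -> #   bit 7 = 1  t=1,i=5
  ##. -> .   bit 6 = 0  t=0,i=3
  #.# -> #   bit 5 = 1  t=0,i=14
  #.. -> #   bit 4 = 1  t=0,i=4
  .## -> .   bit 3 = 0  t=0,i=2
  .#. -> #   bit 2 = 1  t=0,i=13
  ..# -> .   bit 1 = 0  t=0,i=1
  ... -> #   bit 0 = 1  t=0,i=0
  bits 10110101 = 181

181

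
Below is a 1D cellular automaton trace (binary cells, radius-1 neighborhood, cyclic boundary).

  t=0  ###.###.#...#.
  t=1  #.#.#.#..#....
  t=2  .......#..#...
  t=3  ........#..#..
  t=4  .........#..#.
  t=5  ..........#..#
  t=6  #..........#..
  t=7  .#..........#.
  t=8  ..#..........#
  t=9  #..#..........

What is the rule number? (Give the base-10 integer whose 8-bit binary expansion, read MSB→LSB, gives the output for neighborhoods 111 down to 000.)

  nb ###: next=.  (t=0,i=1, bit7=0)
  nb ##.: next=#  (t=0,i=2, bit6=1)
  nb #.#: next=.  (t=0,i=3, bit5=0)
  nb #..: next=#  (t=0,i=9, bit4=1)
  nb .##: next=#  (t=0,i=0, bit3=1)
  nb .#.: next=.  (t=0,i=8, bit2=0)
  nb ..#: next=.  (t=0,i=11, bit1=0)
  nb ...: next=.  (t=0,i=10, bit0=0)
  bits 01011000 = 88

88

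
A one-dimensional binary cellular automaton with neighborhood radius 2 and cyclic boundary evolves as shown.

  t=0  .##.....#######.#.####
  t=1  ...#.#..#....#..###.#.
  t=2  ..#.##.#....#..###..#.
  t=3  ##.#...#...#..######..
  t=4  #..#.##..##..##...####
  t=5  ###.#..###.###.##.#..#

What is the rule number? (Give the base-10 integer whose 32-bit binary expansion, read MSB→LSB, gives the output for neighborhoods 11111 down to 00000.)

  #####|.  b31=0 t=0,i=10
  ####.|#  b30=1 t=0,i=13
  ###.#|.  b29=0 t=0,i=14
  ###..|#  b28=1 t=2,i=17
  ##.##|.  b27=0 t=0,i=0
  ##.#.|.  b26=0 t=0,i=15
  ##..#|#  b25=1 t=2,i=18
  ##...|#  b24=1 t=0,i=3
  #.###|#  b23=1 t=0,i=18
  #.##.|.  b22=0 t=0,i=1
  #.#.#|#  b21=1 t=0,i=16
  #.#..|#  b20=1 t=1,i=5
  #..##|#  b19=1 t=1,i=15
  #..#.|#  b18=1 t=1,i=7
  #...#|#  b17=1 t=2,i=0
  #....|.  b16=0 t=0,i=4
  .####|.  b15=0 t=0,i=9
  .###.|#  b14=1 t=1,i=17
  .##.#|.  b13=0 t=2,i=5
  .##..|.  b12=0 t=0,i=2
  .#.##|#  b11=1 t=0,i=17
  .#.#.|#  b10=1 t=1,i=4
  .#..#|.  b9=0 t=1,i=6
  .#...|.  b8=0 t=1,i=9
  ..###|#  b7=1 t=0,i=8
  ..##.|#  b6=1 t=3,i=0
  ..#.#|.  b5=0 t=1,i=3
  ..#..|.  b4=0 t=1,i=8
  ...##|.  b3=0 t=0,i=7
  ...#.|#  b2=1 t=1,i=2
  ....#|.  b1=0 t=0,i=6
  .....|#  b0=1 t=0,i=5
  bits 01010011101111100100110011000101 = 1404980421

1404980421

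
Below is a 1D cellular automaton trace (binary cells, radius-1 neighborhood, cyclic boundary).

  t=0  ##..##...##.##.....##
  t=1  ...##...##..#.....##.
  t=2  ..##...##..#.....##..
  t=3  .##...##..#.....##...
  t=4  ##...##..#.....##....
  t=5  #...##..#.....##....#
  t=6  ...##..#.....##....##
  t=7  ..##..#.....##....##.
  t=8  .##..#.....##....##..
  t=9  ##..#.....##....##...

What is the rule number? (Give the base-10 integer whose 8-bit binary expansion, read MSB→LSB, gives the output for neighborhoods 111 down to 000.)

10

  ###|.  b7=0 t=0,i=0
  ##.|.  b6=0 t=0,i=1
  #.#|.  b5=0 t=0,i=11
  #..|.  b4=0 t=0,i=2
  .##|#  b3=1 t=0,i=4
  .#.|.  b2=0 t=1,i=12
  ..#|#  b1=1 t=0,i=3
  ...|.  b0=0 t=0,i=7
  bits 00001010 = 10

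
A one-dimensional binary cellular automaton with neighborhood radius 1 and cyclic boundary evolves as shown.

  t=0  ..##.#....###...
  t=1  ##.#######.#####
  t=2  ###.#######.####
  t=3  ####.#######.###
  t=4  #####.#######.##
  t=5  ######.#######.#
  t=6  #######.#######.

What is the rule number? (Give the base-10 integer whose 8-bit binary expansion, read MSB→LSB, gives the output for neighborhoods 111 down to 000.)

247

  ### -> #   bit 7 = 1  t=0,i=11
  ##. -> #   bit 6 = 1  t=0,i=3
  #.# -> #   bit 5 = 1  t=0,i=4
  #.. -> #   bit 4 = 1  t=0,i=6
  .## -> .   bit 3 = 0  t=0,i=2
  .#. -> #   bit 2 = 1  t=0,i=5
  ..# -> #   bit 1 = 1  t=0,i=1
  ... -> #   bit 0 = 1  t=0,i=0
  bits 11110111 = 247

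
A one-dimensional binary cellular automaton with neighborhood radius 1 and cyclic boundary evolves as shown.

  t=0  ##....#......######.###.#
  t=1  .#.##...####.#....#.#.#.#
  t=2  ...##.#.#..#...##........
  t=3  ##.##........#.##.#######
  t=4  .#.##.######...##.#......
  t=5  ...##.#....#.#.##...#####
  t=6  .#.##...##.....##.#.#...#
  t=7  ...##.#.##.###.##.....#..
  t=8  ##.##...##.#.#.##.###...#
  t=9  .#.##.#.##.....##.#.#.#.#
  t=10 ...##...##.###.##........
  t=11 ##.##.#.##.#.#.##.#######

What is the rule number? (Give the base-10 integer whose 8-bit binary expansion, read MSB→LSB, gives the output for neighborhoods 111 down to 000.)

73

  ### -> .   bit 7 = 0  t=0,i=0
  ##. -> #   bit 6 = 1  t=0,i=1
  #.# -> .   bit 5 = 0  t=0,i=19
  #.. -> .   bit 4 = 0  t=0,i=2
  .## -> #   bit 3 = 1  t=0,i=13
  .#. -> .   bit 2 = 0  t=0,i=6
  ..# -> .   bit 1 = 0  t=0,i=5
  ... -> #   bit 0 = 1  t=0,i=3
  bits 01001001 = 73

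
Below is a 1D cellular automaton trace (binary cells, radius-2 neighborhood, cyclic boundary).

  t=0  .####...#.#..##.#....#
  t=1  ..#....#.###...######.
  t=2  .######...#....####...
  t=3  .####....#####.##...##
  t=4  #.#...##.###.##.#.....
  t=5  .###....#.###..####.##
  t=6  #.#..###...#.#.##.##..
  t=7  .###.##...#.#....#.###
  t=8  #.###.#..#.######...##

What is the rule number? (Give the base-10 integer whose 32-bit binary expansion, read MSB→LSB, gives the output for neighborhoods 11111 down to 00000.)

2920667030

  nb #####: next=#  (t=1,i=17, bit31=1)
  nb ####.: next=.  (t=0,i=3, bit30=0)
  nb ###.#: next=#  (t=3,i=13, bit29=1)
  nb ###..: next=.  (t=0,i=4, bit28=0)
  nb ##.##: next=#  (t=3,i=0, bit27=1)
  nb ##.#.: next=#  (t=0,i=15, bit26=1)
  nb ##..#: next=#  (t=5,i=13, bit25=1)
  nb ##...: next=.  (t=0,i=5, bit24=0)
  nb #.###: next=.  (t=0,i=1, bit23=0)
  nb #.##.: next=.  (t=3,i=15, bit22=0)
  nb #.#.#: next=.  (t=6,i=13, bit21=0)
  nb #.#..: next=#  (t=0,i=10, bit20=1)
  nb #..##: next=.  (t=0,i=12, bit19=0)
  nb #..#.: next=#  (t=6,i=21, bit18=1)
  nb #...#: next=.  (t=0,i=6, bit17=0)
  nb #....: next=#  (t=0,i=18, bit16=1)
  nb .####: next=#  (t=0,i=2, bit15=1)
  nb .###.: next=#  (t=1,i=10, bit14=1)
  nb .##.#: next=.  (t=0,i=14, bit13=0)
  nb .##..: next=#  (t=3,i=16, bit12=1)
  nb .#.##: next=.  (t=0,i=0, bit11=0)
  nb .#.#.: next=#  (t=0,i=9, bit10=1)
  nb .#..#: next=#  (t=0,i=11, bit9=1)
  nb .#...: next=#  (t=0,i=17, bit8=1)
  nb ..###: next=#  (t=1,i=15, bit7=1)
  nb ..##.: next=.  (t=0,i=13, bit6=0)
  nb ..#.#: next=.  (t=0,i=8, bit5=0)
  nb ..#..: next=#  (t=1,i=2, bit4=1)
  nb ...##: next=.  (t=1,i=14, bit3=0)
  nb ...#.: next=#  (t=0,i=7, bit2=1)
  nb ....#: next=#  (t=0,i=19, bit1=1)
  nb .....: next=.  (t=4,i=19, bit0=0)
  bits 10101110000101011101011110010110 = 2920667030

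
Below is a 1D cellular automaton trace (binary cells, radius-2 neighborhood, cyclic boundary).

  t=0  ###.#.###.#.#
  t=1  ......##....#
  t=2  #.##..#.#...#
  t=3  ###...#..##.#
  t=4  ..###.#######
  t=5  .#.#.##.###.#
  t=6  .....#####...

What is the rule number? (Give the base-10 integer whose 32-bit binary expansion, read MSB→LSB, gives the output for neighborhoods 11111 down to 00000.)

2580177777

  #####|#  b31=1 t=4,i=8
  ####.|.  b30=0 t=0,i=1
  ###.#|.  b29=0 t=0,i=2
  ###..|#  b28=1 t=3,i=2
  ##.##|#  b27=1 t=2,i=1
  ##.#.|.  b26=0 t=0,i=3
  ##..#|.  b25=0 t=2,i=4
  ##...|#  b24=1 t=1,i=8
  #.###|#  b23=1 t=0,i=6
  #.##.|#  b22=1 t=2,i=2
  #.#.#|.  b21=0 t=0,i=4
  #.#..|.  b20=0 t=2,i=8
  #..##|#  b19=1 t=3,i=8
  #..#.|.  b18=0 t=2,i=5
  #...#|#  b17=1 t=2,i=10
  #....|.  b16=0 t=1,i=1
  .####|.  b15=0 t=0,i=0
  .###.|#  b14=1 t=0,i=7
  .##.#|#  b13=1 t=2,i=0
  .##..|.  b12=0 t=1,i=7
  .#.##|.  b11=0 t=0,i=5
  .#.#.|.  b10=0 t=2,i=7
  .#..#|#  b9=1 t=3,i=7
  .#...|#  b8=1 t=1,i=0
  ..###|.  b7=0 t=4,i=2
  ..##.|#  b6=1 t=1,i=6
  ..#.#|#  b5=1 t=2,i=6
  ..#..|#  b4=1 t=1,i=12
  ...##|.  b3=0 t=1,i=5
  ...#.|.  b2=0 t=1,i=11
  ....#|.  b1=0 t=1,i=4
  .....|#  b0=1 t=1,i=2
  bits 10011001110010100110001101110001 = 2580177777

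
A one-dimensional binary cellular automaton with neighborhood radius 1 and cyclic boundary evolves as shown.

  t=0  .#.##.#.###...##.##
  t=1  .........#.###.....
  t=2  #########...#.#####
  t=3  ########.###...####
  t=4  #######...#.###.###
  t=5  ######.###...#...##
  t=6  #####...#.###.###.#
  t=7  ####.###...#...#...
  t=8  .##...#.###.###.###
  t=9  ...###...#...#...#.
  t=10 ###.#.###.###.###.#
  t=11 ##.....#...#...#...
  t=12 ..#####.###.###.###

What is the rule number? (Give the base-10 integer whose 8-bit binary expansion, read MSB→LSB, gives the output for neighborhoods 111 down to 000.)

  ###|#  b7=1 t=0,i=9
  ##.|.  b6=0 t=0,i=4
  #.#|.  b5=0 t=0,i=0
  #..|#  b4=1 t=0,i=11
  .##|.  b3=0 t=0,i=3
  .#.|.  b2=0 t=0,i=1
  ..#|#  b1=1 t=0,i=13
  ...|#  b0=1 t=0,i=12
  bits 10010011 = 147

147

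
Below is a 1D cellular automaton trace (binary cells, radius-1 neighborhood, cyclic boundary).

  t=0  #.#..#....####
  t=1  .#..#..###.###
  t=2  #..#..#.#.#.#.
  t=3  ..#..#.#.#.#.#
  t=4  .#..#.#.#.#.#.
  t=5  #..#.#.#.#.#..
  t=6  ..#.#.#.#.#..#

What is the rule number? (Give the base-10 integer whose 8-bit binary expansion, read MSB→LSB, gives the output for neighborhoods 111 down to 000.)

  [7] ### => #  t=0,i=11
  [6] ##. => .  t=0,i=0
  [5] #.# => #  t=0,i=1
  [4] #.. => .  t=0,i=3
  [3] .## => .  t=0,i=10
  [2] .#. => .  t=0,i=2
  [1] ..# => #  t=0,i=4
  [0] ... => #  t=0,i=7
  bits 10100011 = 163

163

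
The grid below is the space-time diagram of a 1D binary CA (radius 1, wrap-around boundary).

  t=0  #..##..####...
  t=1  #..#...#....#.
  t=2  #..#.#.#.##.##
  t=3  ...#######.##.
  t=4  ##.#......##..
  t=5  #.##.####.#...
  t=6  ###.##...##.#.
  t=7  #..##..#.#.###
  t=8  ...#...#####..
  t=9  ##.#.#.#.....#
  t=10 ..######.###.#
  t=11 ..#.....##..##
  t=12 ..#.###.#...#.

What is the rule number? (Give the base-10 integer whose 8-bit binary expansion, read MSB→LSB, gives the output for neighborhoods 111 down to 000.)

  ### -> .   bit 7 = 0  t=0,i=8
  ##. -> .   bit 6 = 0  t=0,i=4
  #.# -> #   bit 5 = 1  t=1,i=13
  #.. -> .   bit 4 = 0  t=0,i=1
  .## -> #   bit 3 = 1  t=0,i=3
  .#. -> #   bit 2 = 1  t=0,i=0
  ..# -> .   bit 1 = 0  t=0,i=2
  ... -> #   bit 0 = 1  t=0,i=12
  bits 00101101 = 45

45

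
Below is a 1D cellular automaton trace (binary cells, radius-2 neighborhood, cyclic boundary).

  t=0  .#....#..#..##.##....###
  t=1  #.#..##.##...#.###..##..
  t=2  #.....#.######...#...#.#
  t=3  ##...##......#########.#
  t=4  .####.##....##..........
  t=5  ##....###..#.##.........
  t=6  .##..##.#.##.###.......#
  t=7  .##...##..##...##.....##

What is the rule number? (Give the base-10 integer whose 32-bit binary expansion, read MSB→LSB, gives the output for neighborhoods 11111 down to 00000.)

356921788

  [31] ##### => .  t=2,i=10
  [30] ####. => .  t=2,i=12
  [29] ###.# => .  t=0,i=23
  [28] ###.. => #  t=1,i=17
  [27] ##.## => .  t=0,i=14
  [26] ##.#. => #  t=0,i=0
  [25] ##..# => .  t=1,i=18
  [24] ##... => #  t=0,i=17
  [23] #.### => .  t=1,i=15
  [22] #.##. => #  t=0,i=15
  [21] #.#.# => .  t=6,i=8
  [20] #.#.. => .  t=0,i=1
  [19] #..## => .  t=0,i=11
  [18] #..#. => #  t=0,i=8
  [17] #...# => #  t=1,i=11
  [16] #.... => .  t=0,i=3
  [15] .#### => .  t=2,i=9
  [14] .###. => .  t=0,i=22
  [13] .##.# => #  t=0,i=13
  [12] .##.. => #  t=0,i=16
  [11] .#.## => .  t=1,i=14
  [10] .#.#. => .  t=1,i=1
  [9] .#..# => .  t=0,i=7
  [8] .#... => #  t=0,i=2
  [7] ..### => #  t=0,i=21
  [6] ..##. => .  t=0,i=12
  [5] ..#.# => #  t=1,i=0
  [4] ..#.. => #  t=0,i=6
  [3] ...## => #  t=0,i=20
  [2] ...#. => #  t=0,i=5
  [1] ....# => .  t=0,i=4
  [0] ..... => .  t=2,i=3
  bits 00010101010001100011000110111100 = 356921788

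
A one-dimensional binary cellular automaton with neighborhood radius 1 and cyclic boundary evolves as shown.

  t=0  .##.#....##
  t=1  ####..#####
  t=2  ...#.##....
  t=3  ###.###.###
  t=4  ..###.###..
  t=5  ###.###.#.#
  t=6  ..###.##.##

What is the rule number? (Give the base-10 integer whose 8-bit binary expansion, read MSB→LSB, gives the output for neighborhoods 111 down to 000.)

107

  ###|.  b7=0 t=1,i=0
  ##.|#  b6=1 t=0,i=2
  #.#|#  b5=1 t=0,i=0
  #..|.  b4=0 t=0,i=5
  .##|#  b3=1 t=0,i=1
  .#.|.  b2=0 t=0,i=4
  ..#|#  b1=1 t=0,i=8
  ...|#  b0=1 t=0,i=6
  bits 01101011 = 107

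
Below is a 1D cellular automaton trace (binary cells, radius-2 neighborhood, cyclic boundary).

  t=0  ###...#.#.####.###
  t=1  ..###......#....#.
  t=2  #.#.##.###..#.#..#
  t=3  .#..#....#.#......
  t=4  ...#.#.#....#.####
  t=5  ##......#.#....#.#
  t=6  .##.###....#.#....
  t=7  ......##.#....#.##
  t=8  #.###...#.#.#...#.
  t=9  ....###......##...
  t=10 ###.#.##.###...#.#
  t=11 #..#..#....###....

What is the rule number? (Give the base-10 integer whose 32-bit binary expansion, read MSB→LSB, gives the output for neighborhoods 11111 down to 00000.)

  nb #####: next=.  (t=0,i=0, bit31=0)
  nb ####.: next=.  (t=0,i=1, bit30=0)
  nb ###.#: next=.  (t=0,i=13, bit29=0)
  nb ###..: next=#  (t=0,i=2, bit28=1)
  nb ##.##: next=.  (t=0,i=14, bit27=0)
  nb ##.#.: next=#  (t=2,i=1, bit26=1)
  nb ##..#: next=.  (t=2,i=10, bit25=0)
  nb ##...: next=#  (t=0,i=3, bit24=1)
  nb #.###: next=.  (t=0,i=10, bit23=0)
  nb #.##.: next=#  (t=2,i=4, bit22=1)
  nb #.#.#: next=.  (t=0,i=8, bit21=0)
  nb #.#..: next=.  (t=2,i=14, bit20=0)
  nb #..##: next=.  (t=2,i=16, bit19=0)
  nb #..#.: next=#  (t=2,i=11, bit18=1)
  nb #...#: next=#  (t=0,i=4, bit17=1)
  nb #....: next=.  (t=1,i=6, bit16=0)
  nb .####: next=#  (t=0,i=11, bit15=1)
  nb .###.: next=.  (t=1,i=3, bit14=0)
  nb .##.#: next=.  (t=2,i=0, bit13=0)
  nb .##..: next=.  (t=7,i=17, bit12=0)
  nb .#.##: next=.  (t=0,i=9, bit11=0)
  nb .#.#.: next=.  (t=0,i=7, bit10=0)
  nb .#..#: next=.  (t=2,i=15, bit9=0)
  nb .#...: next=#  (t=1,i=12, bit8=1)
  nb ..###: next=#  (t=1,i=2, bit7=1)
  nb ..##.: next=.  (t=2,i=17, bit6=0)
  nb ..#.#: next=.  (t=0,i=6, bit5=0)
  nb ..#..: next=.  (t=1,i=11, bit4=0)
  nb ...##: next=.  (t=1,i=1, bit3=0)
  nb ...#.: next=.  (t=0,i=5, bit2=0)
  nb ....#: next=#  (t=1,i=9, bit1=1)
  nb .....: next=#  (t=1,i=7, bit0=1)
  bits 00010101010001101000000110000011 = 356942211

356942211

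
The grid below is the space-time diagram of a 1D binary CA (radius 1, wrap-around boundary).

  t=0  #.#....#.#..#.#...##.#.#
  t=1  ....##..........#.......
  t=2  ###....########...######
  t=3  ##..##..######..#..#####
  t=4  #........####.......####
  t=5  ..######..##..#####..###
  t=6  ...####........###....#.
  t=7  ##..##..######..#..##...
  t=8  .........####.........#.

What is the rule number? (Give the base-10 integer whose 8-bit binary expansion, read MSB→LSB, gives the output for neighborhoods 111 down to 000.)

  ### -> #   bit 7 = 1  t=2,i=0
  ##. -> .   bit 6 = 0  t=0,i=0
  #.# -> .   bit 5 = 0  t=0,i=1
  #.. -> .   bit 4 = 0  t=0,i=3
  .## -> .   bit 3 = 0  t=0,i=18
  .#. -> .   bit 2 = 0  t=0,i=2
  ..# -> .   bit 1 = 0  t=0,i=6
  ... -> #   bit 0 = 1  t=0,i=4
  bits 10000001 = 129

129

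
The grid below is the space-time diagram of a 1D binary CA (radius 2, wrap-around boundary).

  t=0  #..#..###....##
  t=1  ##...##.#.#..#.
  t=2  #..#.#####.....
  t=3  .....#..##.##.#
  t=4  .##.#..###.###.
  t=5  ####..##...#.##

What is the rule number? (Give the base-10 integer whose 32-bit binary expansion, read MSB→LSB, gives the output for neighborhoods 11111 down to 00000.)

1458250949

  ##### -> .   bit 31 = 0  t=2,i=7
  ####. -> #   bit 30 = 1  t=2,i=8
  ###.# -> .   bit 29 = 0  t=4,i=9
  ###.. -> #   bit 28 = 1  t=0,i=0
  ##.## -> .   bit 27 = 0  t=3,i=10
  ##.#. -> #   bit 26 = 1  t=1,i=7
  ##..# -> #   bit 25 = 1  t=0,i=1
  ##... -> .   bit 24 = 0  t=0,i=9
  #.### -> #   bit 23 = 1  t=2,i=5
  #.##. -> #   bit 22 = 1  t=1,i=0
  #.#.# -> #   bit 21 = 1  t=1,i=8
  #.#.. -> .   bit 20 = 0  t=1,i=10
  #..## -> #   bit 19 = 1  t=0,i=5
  #..#. -> .   bit 18 = 0  t=0,i=2
  #...# -> #   bit 17 = 1  t=1,i=3
  #.... -> #   bit 16 = 1  t=0,i=10
  .#### -> .   bit 15 = 0  t=2,i=6
  .###. -> .   bit 14 = 0  t=0,i=7
  .##.# -> #   bit 13 = 1  t=1,i=6
  .##.. -> .   bit 12 = 0  t=1,i=1
  .#.## -> .   bit 11 = 0  t=1,i=14
  .#.#. -> #   bit 10 = 1  t=1,i=9
  .#..# -> .   bit 9 = 0  t=0,i=4
  .#... -> .   bit 8 = 0  t=3,i=0
  ..### -> #   bit 7 = 1  t=0,i=6
  ..##. -> #   bit 6 = 1  t=1,i=5
  ..#.# -> .   bit 5 = 0  t=1,i=13
  ..#.. -> .   bit 4 = 0  t=0,i=3
  ...## -> .   bit 3 = 0  t=0,i=12
  ...#. -> #   bit 2 = 1  t=2,i=14
  ....# -> .   bit 1 = 0  t=0,i=11
  ..... -> #   bit 0 = 1  t=2,i=12
  bits 01010110111010110010010011000101 = 1458250949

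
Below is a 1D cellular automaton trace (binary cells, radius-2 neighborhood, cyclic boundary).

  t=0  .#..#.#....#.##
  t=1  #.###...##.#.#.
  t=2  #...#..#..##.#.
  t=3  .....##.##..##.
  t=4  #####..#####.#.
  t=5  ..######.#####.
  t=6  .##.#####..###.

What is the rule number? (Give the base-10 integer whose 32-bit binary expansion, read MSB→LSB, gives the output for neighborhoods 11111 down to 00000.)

  ##### -> #   bit 31 = 1  t=4,i=2
  ####. -> #   bit 30 = 1  t=4,i=3
  ###.# -> #   bit 29 = 1  t=4,i=11
  ###.. -> #   bit 28 = 1  t=1,i=4
  ##.## -> #   bit 27 = 1  t=3,i=7
  ##.#. -> #   bit 26 = 1  t=0,i=0
  ##..# -> #   bit 25 = 1  t=3,i=10
  ##... -> .   bit 24 = 0  t=1,i=5
  #.### -> .   bit 23 = 0  t=1,i=2
  #.##. -> #   bit 22 = 1  t=0,i=13
  #.#.# -> #   bit 21 = 1  t=1,i=0
  #.#.. -> .   bit 20 = 0  t=0,i=1
  #..## -> #   bit 19 = 1  t=2,i=9
  #..#. -> #   bit 18 = 1  t=0,i=3
  #...# -> .   bit 17 = 0  t=1,i=6
  #.... -> #   bit 16 = 1  t=0,i=8
  .#### -> .   bit 15 = 0  t=4,i=1
  .###. -> .   bit 14 = 0  t=1,i=3
  .##.# -> .   bit 13 = 0  t=0,i=14
  .##.. -> #   bit 12 = 1  t=3,i=9
  .#.## -> .   bit 11 = 0  t=0,i=12
  .#.#. -> .   bit 10 = 0  t=0,i=5
  .#..# -> #   bit 9 = 1  t=0,i=2
  .#... -> .   bit 8 = 0  t=0,i=7
  ..### -> #   bit 7 = 1  t=4,i=7
  ..##. -> .   bit 6 = 0  t=1,i=8
  ..#.# -> #   bit 5 = 1  t=0,i=4
  ..#.. -> .   bit 4 = 0  t=2,i=4
  ...## -> #   bit 3 = 1  t=1,i=7
  ...#. -> .   bit 2 = 0  t=0,i=10
  ....# -> #   bit 1 = 1  t=0,i=9
  ..... -> #   bit 0 = 1  t=3,i=1
  bits 11111110011011010001001010101011 = 4268561067

4268561067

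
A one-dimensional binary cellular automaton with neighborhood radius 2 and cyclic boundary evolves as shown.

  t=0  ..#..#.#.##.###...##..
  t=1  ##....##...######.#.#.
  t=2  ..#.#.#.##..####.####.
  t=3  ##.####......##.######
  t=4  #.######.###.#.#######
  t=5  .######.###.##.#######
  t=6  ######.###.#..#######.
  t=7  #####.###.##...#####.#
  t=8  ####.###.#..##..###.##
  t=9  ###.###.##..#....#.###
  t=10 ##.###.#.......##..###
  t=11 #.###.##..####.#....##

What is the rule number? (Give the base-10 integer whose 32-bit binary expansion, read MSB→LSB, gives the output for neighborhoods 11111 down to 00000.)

3719480391

  #####|#  b31=1 t=1,i=13
  ####.|#  b30=1 t=1,i=15
  ###.#|.  b29=0 t=1,i=16
  ###..|#  b28=1 t=0,i=14
  ##.##|#  b27=1 t=0,i=11
  ##.#.|#  b26=1 t=1,i=17
  ##..#|.  b25=0 t=2,i=10
  ##...|#  b24=1 t=0,i=15
  #.###|#  b23=1 t=0,i=12
  #.##.|.  b22=0 t=0,i=9
  #.#.#|#  b21=1 t=0,i=7
  #.#..|#  b20=1 t=6,i=11
  #..##|.  b19=0 t=2,i=11
  #..#.|.  b18=0 t=0,i=4
  #...#|#  b17=1 t=0,i=16
  #....|.  b16=0 t=0,i=21
  .####|#  b15=1 t=1,i=12
  .###.|#  b14=1 t=0,i=13
  .##.#|.  b13=0 t=0,i=10
  .##..|.  b12=0 t=0,i=19
  .#.##|.  b11=0 t=0,i=8
  .#.#.|#  b10=1 t=0,i=6
  .#..#|.  b9=0 t=0,i=3
  .#...|.  b8=0 t=9,i=13
  ..###|.  b7=0 t=1,i=11
  ..##.|#  b6=1 t=0,i=18
  ..#.#|.  b5=0 t=0,i=5
  ..#..|.  b4=0 t=0,i=2
  ...##|.  b3=0 t=0,i=17
  ...#.|#  b2=1 t=0,i=1
  ....#|#  b1=1 t=0,i=0
  .....|#  b0=1 t=3,i=9
  bits 11011101101100101100010001000111 = 3719480391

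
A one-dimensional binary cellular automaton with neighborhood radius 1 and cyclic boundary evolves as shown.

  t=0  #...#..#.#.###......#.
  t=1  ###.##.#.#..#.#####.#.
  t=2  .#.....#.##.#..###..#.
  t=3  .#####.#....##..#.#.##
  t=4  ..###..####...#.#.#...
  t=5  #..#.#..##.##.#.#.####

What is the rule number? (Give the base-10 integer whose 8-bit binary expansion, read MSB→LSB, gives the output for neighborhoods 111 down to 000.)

149

  [7] ### => #  t=0,i=12
  [6] ##. => .  t=0,i=13
  [5] #.# => .  t=0,i=8
  [4] #.. => #  t=0,i=1
  [3] .## => .  t=0,i=11
  [2] .#. => #  t=0,i=0
  [1] ..# => .  t=0,i=3
  [0] ... => #  t=0,i=2
  bits 10010101 = 149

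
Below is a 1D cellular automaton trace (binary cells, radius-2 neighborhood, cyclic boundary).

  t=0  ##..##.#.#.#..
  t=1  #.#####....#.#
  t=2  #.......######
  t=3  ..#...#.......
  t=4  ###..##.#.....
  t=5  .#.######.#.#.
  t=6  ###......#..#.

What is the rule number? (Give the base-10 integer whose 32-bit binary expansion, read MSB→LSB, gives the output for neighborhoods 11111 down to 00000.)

  #####|.  b31=0 t=1,i=4
  ####.|.  b30=0 t=1,i=5
  ###.#|.  b29=0 t=5,i=8
  ###..|.  b28=0 t=1,i=6
  ##.##|.  b27=0 t=1,i=1
  ##.#.|#  b26=1 t=0,i=6
  ##..#|#  b25=1 t=0,i=2
  ##...|.  b24=0 t=1,i=7
  #.###|.  b23=0 t=1,i=2
  #.##.|#  b22=1 t=1,i=13
  #.#.#|.  b21=0 t=0,i=7
  #.#..|#  b20=1 t=0,i=11
  #..##|#  b19=1 t=0,i=3
  #..#.|#  b18=1 t=5,i=0
  #...#|.  b17=0 t=3,i=4
  #....|#  b16=1 t=1,i=8
  .####|.  b15=0 t=1,i=3
  .###.|#  b14=1 t=4,i=1
  .##.#|#  b13=1 t=0,i=5
  .##..|.  b12=0 t=0,i=1
  .#.##|#  b11=1 t=1,i=12
  .#.#.|.  b10=0 t=0,i=8
  .#..#|.  b9=0 t=0,i=12
  .#...|.  b8=0 t=3,i=3
  ..###|.  b7=0 t=2,i=8
  ..##.|#  b6=1 t=0,i=0
  ..#.#|#  b5=1 t=1,i=11
  ..#..|#  b4=1 t=3,i=2
  ...##|.  b3=0 t=2,i=7
  ...#.|#  b2=1 t=1,i=10
  ....#|#  b1=1 t=1,i=9
  .....|.  b0=0 t=2,i=3
  bits 00000110010111010110100001110110 = 106784886

106784886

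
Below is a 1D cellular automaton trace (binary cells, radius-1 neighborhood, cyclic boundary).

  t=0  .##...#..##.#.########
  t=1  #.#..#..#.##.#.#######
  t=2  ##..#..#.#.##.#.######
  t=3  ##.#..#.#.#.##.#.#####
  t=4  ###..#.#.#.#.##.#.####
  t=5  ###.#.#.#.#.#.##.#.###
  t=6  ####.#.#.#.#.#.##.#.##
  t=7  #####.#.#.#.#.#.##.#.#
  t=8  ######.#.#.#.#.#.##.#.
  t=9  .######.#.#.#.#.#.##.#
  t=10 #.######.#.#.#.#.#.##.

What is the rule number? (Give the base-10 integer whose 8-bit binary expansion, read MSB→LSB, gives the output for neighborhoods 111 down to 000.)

  ### -> #   bit 7 = 1  t=0,i=15
  ##. -> #   bit 6 = 1  t=0,i=2
  #.# -> #   bit 5 = 1  t=0,i=0
  #.. -> .   bit 4 = 0  t=0,i=3
  .## -> .   bit 3 = 0  t=0,i=1
  .#. -> .   bit 2 = 0  t=0,i=6
  ..# -> #   bit 1 = 1  t=0,i=5
  ... -> .   bit 0 = 0  t=0,i=4
  bits 11100010 = 226

226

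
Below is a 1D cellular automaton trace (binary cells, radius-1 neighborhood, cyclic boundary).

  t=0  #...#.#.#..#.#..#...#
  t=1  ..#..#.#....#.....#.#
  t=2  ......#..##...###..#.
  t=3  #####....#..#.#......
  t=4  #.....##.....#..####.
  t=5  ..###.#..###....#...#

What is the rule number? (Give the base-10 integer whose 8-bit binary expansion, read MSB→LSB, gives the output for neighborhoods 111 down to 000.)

41

  nb ###: next=.  (t=2,i=15, bit7=0)
  nb ##.: next=.  (t=0,i=0, bit6=0)
  nb #.#: next=#  (t=0,i=5, bit5=1)
  nb #..: next=.  (t=0,i=1, bit4=0)
  nb .##: next=#  (t=0,i=20, bit3=1)
  nb .#.: next=.  (t=0,i=4, bit2=0)
  nb ..#: next=.  (t=0,i=3, bit1=0)
  nb ...: next=#  (t=0,i=2, bit0=1)
  bits 00101001 = 41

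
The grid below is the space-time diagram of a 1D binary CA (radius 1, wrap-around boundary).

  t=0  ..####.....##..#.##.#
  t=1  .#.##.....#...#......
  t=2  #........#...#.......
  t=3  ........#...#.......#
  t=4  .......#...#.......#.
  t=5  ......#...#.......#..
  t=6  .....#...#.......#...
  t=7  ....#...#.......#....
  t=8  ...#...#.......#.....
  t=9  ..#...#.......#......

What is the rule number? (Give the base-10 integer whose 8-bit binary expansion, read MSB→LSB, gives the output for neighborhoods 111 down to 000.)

  [7] ### => #  t=0,i=3
  [6] ##. => .  t=0,i=5
  [5] #.# => .  t=0,i=16
  [4] #.. => .  t=0,i=0
  [3] .## => .  t=0,i=2
  [2] .#. => .  t=0,i=15
  [1] ..# => #  t=0,i=1
  [0] ... => .  t=0,i=7
  bits 10000010 = 130

130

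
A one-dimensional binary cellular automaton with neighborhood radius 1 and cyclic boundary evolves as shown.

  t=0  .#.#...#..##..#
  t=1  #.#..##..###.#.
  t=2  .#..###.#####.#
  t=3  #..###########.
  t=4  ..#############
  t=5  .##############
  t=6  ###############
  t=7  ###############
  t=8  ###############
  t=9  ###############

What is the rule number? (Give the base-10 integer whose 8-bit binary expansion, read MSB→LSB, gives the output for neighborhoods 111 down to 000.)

235

  ###|#  b7=1 t=1,i=10
  ##.|#  b6=1 t=0,i=11
  #.#|#  b5=1 t=0,i=0
  #..|.  b4=0 t=0,i=4
  .##|#  b3=1 t=0,i=10
  .#.|.  b2=0 t=0,i=1
  ..#|#  b1=1 t=0,i=6
  ...|#  b0=1 t=0,i=5
  bits 11101011 = 235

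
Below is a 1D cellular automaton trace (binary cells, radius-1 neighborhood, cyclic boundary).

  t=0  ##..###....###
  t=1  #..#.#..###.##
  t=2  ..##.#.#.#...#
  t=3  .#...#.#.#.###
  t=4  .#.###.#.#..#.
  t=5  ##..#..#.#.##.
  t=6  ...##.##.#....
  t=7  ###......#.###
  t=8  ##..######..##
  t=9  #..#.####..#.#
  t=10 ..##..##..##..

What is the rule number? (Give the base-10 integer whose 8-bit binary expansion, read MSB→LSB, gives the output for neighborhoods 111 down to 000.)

  [7] ### => #  t=0,i=0
  [6] ##. => .  t=0,i=1
  [5] #.# => .  t=1,i=4
  [4] #.. => .  t=0,i=2
  [3] .## => .  t=0,i=4
  [2] .#. => #  t=1,i=3
  [1] ..# => #  t=0,i=3
  [0] ... => #  t=0,i=8
  bits 10000111 = 135

135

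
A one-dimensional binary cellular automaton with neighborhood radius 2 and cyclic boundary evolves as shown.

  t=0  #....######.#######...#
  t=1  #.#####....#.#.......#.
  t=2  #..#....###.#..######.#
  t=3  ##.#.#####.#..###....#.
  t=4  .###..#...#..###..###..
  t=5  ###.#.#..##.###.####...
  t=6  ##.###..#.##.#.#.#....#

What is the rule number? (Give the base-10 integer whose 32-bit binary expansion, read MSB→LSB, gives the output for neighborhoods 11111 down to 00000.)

237630623

  nb #####: next=.  (t=0,i=7, bit31=0)
  nb ####.: next=.  (t=0,i=9, bit30=0)
  nb ###.#: next=.  (t=0,i=10, bit29=0)
  nb ###..: next=.  (t=0,i=18, bit28=0)
  nb ##.##: next=#  (t=0,i=11, bit27=1)
  nb ##.#.: next=#  (t=2,i=11, bit26=1)
  nb ##..#: next=#  (t=2,i=1, bit25=1)
  nb ##...: next=.  (t=0,i=1, bit24=0)
  nb #.###: next=.  (t=0,i=12, bit23=0)
  nb #.##.: next=.  (t=2,i=22, bit22=0)
  nb #.#.#: next=#  (t=1,i=0, bit21=1)
  nb #.#..: next=.  (t=1,i=13, bit20=0)
  nb #..##: next=#  (t=2,i=14, bit19=1)
  nb #..#.: next=.  (t=2,i=2, bit18=0)
  nb #...#: next=.  (t=0,i=20, bit17=0)
  nb #....: next=#  (t=0,i=2, bit16=1)
  nb .####: next=#  (t=0,i=6, bit15=1)
  nb .###.: next=#  (t=2,i=9, bit14=1)
  nb .##.#: next=#  (t=3,i=1, bit13=1)
  nb .##..: next=#  (t=0,i=0, bit12=1)
  nb .#.##: next=.  (t=1,i=1, bit11=0)
  nb .#.#.: next=#  (t=1,i=12, bit10=1)
  nb .#..#: next=.  (t=2,i=13, bit9=0)
  nb .#...: next=.  (t=1,i=14, bit8=0)
  nb ..###: next=#  (t=0,i=5, bit7=1)
  nb ..##.: next=.  (t=0,i=22, bit6=0)
  nb ..#.#: next=.  (t=1,i=11, bit5=0)
  nb ..#..: next=#  (t=2,i=3, bit4=1)
  nb ...##: next=#  (t=0,i=4, bit3=1)
  nb ...#.: next=#  (t=1,i=10, bit2=1)
  nb ....#: next=#  (t=0,i=3, bit1=1)
  nb .....: next=#  (t=1,i=16, bit0=1)
  bits 00001110001010011111010010011111 = 237630623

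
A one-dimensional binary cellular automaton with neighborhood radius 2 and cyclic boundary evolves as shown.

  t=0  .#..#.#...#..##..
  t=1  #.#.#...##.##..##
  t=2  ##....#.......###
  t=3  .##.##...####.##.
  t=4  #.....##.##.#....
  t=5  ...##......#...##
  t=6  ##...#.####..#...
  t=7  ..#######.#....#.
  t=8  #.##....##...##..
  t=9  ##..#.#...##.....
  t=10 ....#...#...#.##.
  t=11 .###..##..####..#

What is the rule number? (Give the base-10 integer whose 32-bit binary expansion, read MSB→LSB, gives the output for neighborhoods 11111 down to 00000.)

  nb #####: next=.  (t=2,i=16, bit31=0)
  nb ####.: next=.  (t=2,i=0, bit30=0)
  nb ###.#: next=#  (t=1,i=0, bit29=1)
  nb ###..: next=#  (t=2,i=1, bit28=1)
  nb ##.##: next=.  (t=1,i=10, bit27=0)
  nb ##.#.: next=#  (t=1,i=1, bit26=1)
  nb ##..#: next=.  (t=1,i=13, bit25=0)
  nb ##...: next=#  (t=0,i=15, bit24=1)
  nb #.###: next=#  (t=6,i=7, bit23=1)
  nb #.##.: next=.  (t=1,i=11, bit22=0)
  nb #.#.#: next=.  (t=1,i=2, bit21=0)
  nb #.#..: next=.  (t=0,i=6, bit20=0)
  nb #..##: next=#  (t=0,i=12, bit19=1)
  nb #..#.: next=.  (t=0,i=3, bit18=0)
  nb #...#: next=#  (t=0,i=8, bit17=1)
  nb #....: next=.  (t=2,i=3, bit16=0)
  nb .####: next=#  (t=2,i=15, bit15=1)
  nb .###.: next=#  (t=1,i=16, bit14=1)
  nb .##.#: next=.  (t=1,i=9, bit13=0)
  nb .##..: next=.  (t=0,i=14, bit12=0)
  nb .#.##: next=#  (t=6,i=6, bit11=1)
  nb .#.#.: next=.  (t=0,i=5, bit10=0)
  nb .#..#: next=#  (t=0,i=2, bit9=1)
  nb .#...: next=.  (t=0,i=7, bit8=0)
  nb ..###: next=#  (t=1,i=15, bit7=1)
  nb ..##.: next=.  (t=0,i=13, bit6=0)
  nb ..#.#: next=#  (t=0,i=4, bit5=1)
  nb ..#..: next=.  (t=0,i=1, bit4=0)
  nb ...##: next=.  (t=1,i=7, bit3=0)
  nb ...#.: next=#  (t=0,i=0, bit2=1)
  nb ....#: next=#  (t=2,i=4, bit1=1)
  nb .....: next=#  (t=2,i=9, bit0=1)
  bits 00110101100010101100101010100111 = 898288295

898288295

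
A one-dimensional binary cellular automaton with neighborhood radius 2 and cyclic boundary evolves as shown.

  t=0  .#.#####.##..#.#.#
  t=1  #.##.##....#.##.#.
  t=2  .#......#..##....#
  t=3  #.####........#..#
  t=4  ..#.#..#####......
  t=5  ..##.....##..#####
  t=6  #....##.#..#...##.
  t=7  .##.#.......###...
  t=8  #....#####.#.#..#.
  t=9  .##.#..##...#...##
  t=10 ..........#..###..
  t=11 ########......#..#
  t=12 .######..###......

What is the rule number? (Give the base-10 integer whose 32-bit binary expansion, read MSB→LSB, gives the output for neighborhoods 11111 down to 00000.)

3263384873

  [31] ##### => #  t=0,i=5
  [30] ####. => #  t=0,i=6
  [29] ###.# => .  t=0,i=7
  [28] ###.. => .  t=3,i=5
  [27] ##.## => .  t=0,i=8
  [26] ##.#. => .  t=1,i=15
  [25] ##..# => #  t=0,i=11
  [24] ##... => .  t=1,i=7
  [23] #.### => #  t=0,i=3
  [22] #.##. => .  t=0,i=9
  [21] #.#.# => .  t=0,i=1
  [20] #.#.. => .  t=2,i=1
  [19] #..## => .  t=2,i=10
  [18] #..#. => .  t=0,i=12
  [17] #...# => #  t=6,i=13
  [16] #.... => #  t=1,i=8
  [15] .#### => .  t=0,i=4
  [14] .###. => #  t=7,i=13
  [13] .##.# => .  t=1,i=3
  [12] .##.. => .  t=0,i=10
  [11] .#.## => #  t=0,i=2
  [10] .#.#. => #  t=0,i=0
  [9] .#..# => .  t=2,i=9
  [8] .#... => #  t=2,i=2
  [7] ..### => .  t=4,i=7
  [6] ..##. => .  t=2,i=11
  [5] ..#.# => #  t=0,i=13
  [4] ..#.. => .  t=2,i=8
  [3] ...## => #  t=5,i=8
  [2] ...#. => .  t=1,i=10
  [1] ....# => .  t=1,i=9
  [0] ..... => #  t=2,i=4
  bits 11000010100000110100110100101001 = 3263384873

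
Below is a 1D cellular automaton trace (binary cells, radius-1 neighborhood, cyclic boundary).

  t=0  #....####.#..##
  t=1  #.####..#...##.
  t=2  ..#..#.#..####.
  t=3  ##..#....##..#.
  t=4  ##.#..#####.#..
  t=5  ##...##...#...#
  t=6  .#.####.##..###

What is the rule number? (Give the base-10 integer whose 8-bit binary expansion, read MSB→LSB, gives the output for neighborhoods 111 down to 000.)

  [7] ### => .  t=0,i=6
  [6] ##. => #  t=0,i=0
  [5] #.# => .  t=0,i=9
  [4] #.. => .  t=0,i=1
  [3] .## => #  t=0,i=5
  [2] .#. => .  t=0,i=10
  [1] ..# => #  t=0,i=4
  [0] ... => #  t=0,i=2
  bits 01001011 = 75

75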